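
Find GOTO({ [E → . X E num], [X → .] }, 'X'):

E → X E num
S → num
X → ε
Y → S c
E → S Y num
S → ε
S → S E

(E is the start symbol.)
GOTO(I, 'X') = CLOSURE({ [A → αX.β] : [A → α.Xβ] ∈ I, X = 'X' })

Items with dot before 'X', with the dot advanced:
  [E → . X E num] → [E → X . E num]
Closure of the advanced items:
  [E → X . E num] has the dot before E: add [E → . X E num], [E → . S Y num]
  [E → . X E num] has the dot before X: add [X → .]
  [E → . S Y num] has the dot before S: add [S → . num], [S → .], [S → . S E]

GOTO = { [E → . S Y num], [E → . X E num], [E → X . E num], [S → . S E], [S → . num], [S → .], [X → .] }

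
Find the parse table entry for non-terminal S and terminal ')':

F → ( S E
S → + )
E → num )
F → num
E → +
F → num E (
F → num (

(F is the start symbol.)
Empty (error entry)

To find M[S, ')'], we find productions for S where ')' is in the predict set (PREDICT(N → α) = (FIRST(α) \ {ε}) ∪ (FOLLOW(N) if α ⇒* ε)).

S → + ): PREDICT = { '+' }

M[S, ')'] is empty (no production applies)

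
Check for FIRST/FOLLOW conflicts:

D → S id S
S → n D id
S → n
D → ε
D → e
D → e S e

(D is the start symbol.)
Nullable non-terminals: D.
FIRST sets used below: FIRST(S) = { 'n' }

D: nullable alternative(s) D → ε; FOLLOW(D) = { $, 'id' }
  D → S id S: FIRST \ {ε} = { 'n' } — disjoint from FOLLOW(D)
  D → ε: FIRST \ {ε} = { } — this is the only nullable alternative, skip
  D → e: FIRST \ {ε} = { 'e' } — disjoint from FOLLOW(D)
  D → e S e: FIRST \ {ε} = { 'e' } — disjoint from FOLLOW(D)

S has no nullable alternative, so no FIRST/FOLLOW check is needed there.

No FIRST/FOLLOW conflicts found.

Answer: No FIRST/FOLLOW conflicts.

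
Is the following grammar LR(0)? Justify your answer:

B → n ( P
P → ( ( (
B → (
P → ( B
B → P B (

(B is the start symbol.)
No. Shift-reduce conflict between [B → ( .] and [B → . (]

Augment with B' → B and build the canonical LR(0) collection (I0 = CLOSURE({[B' → . B]}), then GOTO on every symbol after a dot until no new states appear). It has 13 states:
  I0: { [B → . (], [B → . P B (], [B → . n ( P], [B' → . B], [P → . ( ( (], [P → . ( B] }  — shift
  I1: { [B → ( .], [B → . (], [B → . P B (], [B → . n ( P], [P → ( . ( (], [P → ( . B], [P → . ( ( (], [P → . ( B] }  — shift, reduce
  I2: { [B' → B .] }  — accept
  I3: { [B → . (], [B → . P B (], [B → . n ( P], [B → P . B (], [P → . ( ( (], [P → . ( B] }  — shift
  I4: { [B → n . ( P] }  — shift
  I5: { [B → n ( . P], [P → . ( ( (], [P → . ( B] }  — shift
  I6: { [B → . (], [B → . P B (], [B → . n ( P], [P → ( . ( (], [P → ( . B], [P → . ( ( (], [P → . ( B] }  — shift
  I7: { [B → n ( P .] }  — reduce
  I8: { [B → ( .], [B → . (], [B → . P B (], [B → . n ( P], [P → ( ( . (], [P → ( . ( (], [P → ( . B], [P → . ( ( (], [P → . ( B] }  — shift, reduce
  I9: { [P → ( B .] }  — reduce
  I10: { [B → ( .], [B → . (], [B → . P B (], [B → . n ( P], [P → ( ( ( .], [P → ( ( . (], [P → ( . ( (], [P → ( . B], [P → . ( ( (], [P → . ( B] }  — shift, 2 reduces
  I11: { [B → P B . (] }  — shift
  I12: { [B → P B ( .] }  — reduce

Conflict in state I1:
  Shift-reduce conflict between [B → ( .] and [B → . (]
So the grammar is NOT LR(0).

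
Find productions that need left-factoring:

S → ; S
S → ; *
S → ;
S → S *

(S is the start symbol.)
Yes, S has productions with common prefix ';'

Left-factoring is needed when two productions for the same non-terminal
share a common prefix on the right-hand side.

Productions for S:
  S → ; S
  S → ; *
  S → ;
  S → S *

Found common prefix ';' in productions for S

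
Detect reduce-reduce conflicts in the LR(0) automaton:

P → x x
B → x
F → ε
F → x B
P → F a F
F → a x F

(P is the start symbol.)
Yes — I6: [B → x .] vs [P → x x .]

A reduce-reduce conflict occurs when an LR(0) state has two complete items [A → α .] and [B → β .] — both call for a reduction, and with no lookahead the parser cannot choose between them.

Augment with P' → P and build the canonical LR(0) collection (I0 = CLOSURE({[P' → . P]}), then GOTO on every symbol after a dot until no new states appear). It has 13 states:
  I0: { [F → . a x F], [F → . x B], [F → .], [P → . F a F], [P → . x x], [P' → . P] }  — shift, reduce
  I1: { [P → F . a F] }  — shift
  I2: { [P' → P .] }  — accept
  I3: { [F → a . x F] }  — shift
  I4: { [B → . x], [F → x . B], [P → x . x] }  — shift
  I5: { [F → x B .] }  — reduce
  I6: { [B → x .], [P → x x .] }  — 2 reduces
  I7: { [F → . a x F], [F → . x B], [F → .], [F → a x . F] }  — shift, reduce
  I8: { [F → a x F .] }  — reduce
  I9: { [B → . x], [F → x . B] }  — shift
  I10: { [B → x .] }  — reduce
  I11: { [F → . a x F], [F → . x B], [F → .], [P → F a . F] }  — shift, reduce
  I12: { [P → F a F .] }  — reduce

I6 contains complete items [B → x .], [P → x x .] — reduce-reduce conflict.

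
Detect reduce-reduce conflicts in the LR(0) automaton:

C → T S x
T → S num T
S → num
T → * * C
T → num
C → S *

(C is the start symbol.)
Yes — I5: [S → num .] vs [T → num .]

Augment with C' → C and build the canonical LR(0) collection (I0 = CLOSURE({[C' → . C]}), then GOTO on every symbol after a dot until no new states appear). It has 15 states:
  I0: { [C → . S *], [C → . T S x], [C' → . C], [S → . num], [T → . * * C], [T → . S num T], [T → . num] }  — shift
  I1: { [T → * . * C] }  — shift
  I2: { [C' → C .] }  — accept
  I3: { [C → S . *], [T → S . num T] }  — shift
  I4: { [C → T . S x], [S → . num] }  — shift
  I5: { [S → num .], [T → num .] }  — 2 reduces
  I6: { [C → T S . x] }  — shift
  I7: { [S → num .] }  — reduce
  I8: { [C → T S x .] }  — reduce
  I9: { [C → S * .] }  — reduce
  I10: { [S → . num], [T → . * * C], [T → . S num T], [T → . num], [T → S num . T] }  — shift
  I11: { [T → S . num T] }  — shift
  I12: { [T → S num T .] }  — reduce
  I13: { [C → . S *], [C → . T S x], [S → . num], [T → * * . C], [T → . * * C], [T → . S num T], [T → . num] }  — shift
  I14: { [T → * * C .] }  — reduce

I5 contains complete items [S → num .], [T → num .] — reduce-reduce conflict.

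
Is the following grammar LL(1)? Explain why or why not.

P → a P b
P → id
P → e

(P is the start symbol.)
A grammar is LL(1) if for each non-terminal N with multiple productions, the predict sets of those productions are pairwise disjoint, where PREDICT(N → α) = (FIRST(α) \ {ε}) ∪ (FOLLOW(N) if α ⇒* ε).

For P:
  PREDICT(P → a P b) = { 'a' }
  PREDICT(P → id) = { 'id' }
  PREDICT(P → e) = { 'e' }

All predict sets are disjoint. The grammar IS LL(1).

Answer: Yes, the grammar is LL(1).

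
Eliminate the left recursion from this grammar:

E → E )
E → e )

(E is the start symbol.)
E → e ) E'
E' → ) E'
E' → ε

E is directly left-recursive. The standard transformation for
  A → A α₁ | ... | A α_m | β₁ | ... | β_n
is
  A  → β₁ A' | ... | β_n A'
  A' → α₁ A' | ... | α_m A' | ε

E → e ) becomes E → e ) E'
E → E ) becomes E' → ) E'
Add E' → ε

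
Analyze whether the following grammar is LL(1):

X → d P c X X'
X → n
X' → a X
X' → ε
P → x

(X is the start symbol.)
No. Predict set conflict for X': { 'a' }

Relevant sets:
  FOLLOW(X') = { $, 'a' }

For X:
  PREDICT(X → d P c X X') = { 'd' }
  PREDICT(X → n) = { 'n' }
For X':
  PREDICT(X' → a X) = { 'a' }
  PREDICT(X' → ε) = { $, 'a' }
P has a single production, so nothing to check there.

Conflict found: Predict set conflict for X': { 'a' }
The grammar is NOT LL(1).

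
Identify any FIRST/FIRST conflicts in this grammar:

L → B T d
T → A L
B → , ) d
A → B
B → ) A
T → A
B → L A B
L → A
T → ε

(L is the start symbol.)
Yes. L → B T d / L → A on { ')', ',' }; T → A L / T → A on { ')', ',' }; B → ',' ')' d / B → L A B on { ',' }; B → ')' A / B → L A B on { ')' }

A FIRST/FIRST conflict occurs when two productions N → α and N → β for the same non-terminal have FIRST(α) ∩ FIRST(β) ≠ ∅ (with ε ∈ FIRST of a nullable right-hand side, so two nullable alternatives also conflict).

FIRST sets of the non-terminals at (or reachable through a nullable prefix from) the front of some alternative:
  FIRST(B) = { ')', ',' }
  FIRST(A) = { ')', ',' }
  FIRST(L) = { ')', ',' }

Productions for L:
  L → B T d: FIRST = { ')', ',' }
  L → A: FIRST = { ')', ',' }
Productions for T:
  T → A L: FIRST = { ')', ',' }
  T → A: FIRST = { ')', ',' }
  T → ε: FIRST = { ε }
Productions for B:
  B → , ) d: FIRST = { ',' }
  B → ) A: FIRST = { ')' }
  B → L A B: FIRST = { ')', ',' }
A has only one production, so no FIRST/FIRST conflict is possible there.

Conflict for L: L → B T d and L → A
  Overlap: { ')', ',' }
Conflict for T: T → A L and T → A
  Overlap: { ')', ',' }
Conflict for B: B → , ) d and B → L A B
  Overlap: { ',' }
Conflict for B: B → ) A and B → L A B
  Overlap: { ')' }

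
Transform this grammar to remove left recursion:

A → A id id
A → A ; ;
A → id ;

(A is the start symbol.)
A → id ; A'
A' → id id A'
A' → ; ; A'
A' → ε

A is directly left-recursive. The standard transformation for
  A → A α₁ | ... | A α_m | β₁ | ... | β_n
is
  A  → β₁ A' | ... | β_n A'
  A' → α₁ A' | ... | α_m A' | ε

A → id ; becomes A → id ; A'
A → A id id becomes A' → id id A'
A → A ; ; becomes A' → ; ; A'
Add A' → ε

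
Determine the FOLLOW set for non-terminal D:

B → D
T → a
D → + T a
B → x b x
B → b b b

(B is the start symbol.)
In B → D: D is at the end, add FOLLOW(B)

The FOLLOW sets referred to above (computed the same way, to a fixed point):
  FOLLOW(B) = { $ }

Taking the union: FOLLOW(D) = { $ }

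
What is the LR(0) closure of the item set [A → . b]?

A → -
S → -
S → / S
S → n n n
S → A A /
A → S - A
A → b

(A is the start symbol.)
To compute CLOSURE, for each item [A → α.Bβ] where B is a non-terminal, add [B → .γ] for all productions B → γ; repeat for the newly added items until nothing changes.

Start with: [A → . b]
The dot precedes the terminal b, so nothing is added.

CLOSURE = { [A → . b] }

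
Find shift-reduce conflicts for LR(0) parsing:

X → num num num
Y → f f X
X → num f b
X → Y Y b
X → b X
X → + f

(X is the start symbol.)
Augment with X' → X and build the canonical LR(0) collection (I0 = CLOSURE({[X' → . X]}), then GOTO on every symbol after a dot until no new states appear). It has 17 states:
  I0: { [X → . + f], [X → . Y Y b], [X → . b X], [X → . num f b], [X → . num num num], [X' → . X], [Y → . f f X] }  — shift
  I1: { [X → + . f] }  — shift
  I2: { [X' → X .] }  — accept
  I3: { [X → Y . Y b], [Y → . f f X] }  — shift
  I4: { [X → . + f], [X → . Y Y b], [X → . b X], [X → . num f b], [X → . num num num], [X → b . X], [Y → . f f X] }  — shift
  I5: { [Y → f . f X] }  — shift
  I6: { [X → num . f b], [X → num . num num] }  — shift
  I7: { [X → num f . b] }  — shift
  I8: { [X → num num . num] }  — shift
  I9: { [X → num num num .] }  — reduce
  I10: { [X → num f b .] }  — reduce
  I11: { [X → . + f], [X → . Y Y b], [X → . b X], [X → . num f b], [X → . num num num], [Y → . f f X], [Y → f f . X] }  — shift
  I12: { [Y → f f X .] }  — reduce
  I13: { [X → b X .] }  — reduce
  I14: { [X → Y Y . b] }  — shift
  I15: { [X → Y Y b .] }  — reduce
  I16: { [X → + f .] }  — reduce

No state contains both a complete item and a shift item.

Answer: No shift-reduce conflicts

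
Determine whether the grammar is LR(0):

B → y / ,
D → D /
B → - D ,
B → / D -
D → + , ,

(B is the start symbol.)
Yes, the grammar is LR(0)

A grammar is LR(0) if no state in the canonical LR(0) collection has:
  - both a shift item (dot before a terminal) and a complete item (shift-reduce conflict), or
  - two or more complete items (reduce-reduce conflict; the accept item [B' → B .] counts as a complete item here).

Augment with B' → B and build the canonical LR(0) collection (I0 = CLOSURE({[B' → . B]}), then GOTO on every symbol after a dot until no new states appear). It has 15 states:
  I0: { [B → . - D ,], [B → . / D -], [B → . y / ,], [B' → . B] }  — shift
  I1: { [B → - . D ,], [D → . + , ,], [D → . D /] }  — shift
  I2: { [B → / . D -], [D → . + , ,], [D → . D /] }  — shift
  I3: { [B' → B .] }  — accept
  I4: { [B → y . / ,] }  — shift
  I5: { [B → y / . ,] }  — shift
  I6: { [B → y / , .] }  — reduce
  I7: { [D → + . , ,] }  — shift
  I8: { [B → / D . -], [D → D . /] }  — shift
  I9: { [B → / D - .] }  — reduce
  I10: { [D → D / .] }  — reduce
  I11: { [D → + , . ,] }  — shift
  I12: { [D → + , , .] }  — reduce
  I13: { [B → - D . ,], [D → D . /] }  — shift
  I14: { [B → - D , .] }  — reduce

Every state is either a pure shift/goto state or contains exactly one complete item and nothing to shift — no conflicts. The grammar is LR(0).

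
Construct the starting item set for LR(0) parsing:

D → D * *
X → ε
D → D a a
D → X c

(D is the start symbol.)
{ [D → . D * *], [D → . D a a], [D → . X c], [D' → . D], [X → .] }

First, augment the grammar with D' → D
I₀ = CLOSURE({ [D' → . D] }):
  [D' → . D] has the dot before D: add [D → . D * *], [D → . D a a], [D → . X c]
  [D → . X c] has the dot before X: add [X → .]
No further items can be added.

I₀ = { [D → . D * *], [D → . D a a], [D → . X c], [D' → . D], [X → .] }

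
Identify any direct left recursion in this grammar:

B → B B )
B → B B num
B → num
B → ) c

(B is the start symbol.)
Direct left recursion occurs when N → N α for some non-terminal N (the right-hand side begins with the left-hand side itself).

B → B B ): LEFT RECURSIVE (starts with B)
B → B B num: LEFT RECURSIVE (starts with B)
B → num: starts with num
B → ) c: starts with ')'

The grammar has direct left recursion on: B.

Answer: Yes, B is left-recursive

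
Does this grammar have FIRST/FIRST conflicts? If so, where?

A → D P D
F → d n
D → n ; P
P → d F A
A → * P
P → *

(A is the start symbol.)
A FIRST/FIRST conflict occurs when two productions N → α and N → β for the same non-terminal have FIRST(α) ∩ FIRST(β) ≠ ∅ (with ε ∈ FIRST of a nullable right-hand side, so two nullable alternatives also conflict).

FIRST sets of the non-terminals at (or reachable through a nullable prefix from) the front of some alternative:
  FIRST(D) = { 'n' }

Productions for A:
  A → D P D: FIRST = { 'n' }
  A → * P: FIRST = { '*' }
Productions for P:
  P → d F A: FIRST = { 'd' }
  P → *: FIRST = { '*' }
F, D have only one production, so no FIRST/FIRST conflict is possible there.

All alternatives of each non-terminal have pairwise disjoint FIRST sets.

Answer: No FIRST/FIRST conflicts.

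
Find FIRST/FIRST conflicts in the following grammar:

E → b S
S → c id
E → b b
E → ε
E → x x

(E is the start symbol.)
Yes. E → b S / E → b b on { 'b' }

A FIRST/FIRST conflict occurs when two productions N → α and N → β for the same non-terminal have FIRST(α) ∩ FIRST(β) ≠ ∅ (with ε ∈ FIRST of a nullable right-hand side, so two nullable alternatives also conflict).

Productions for E:
  E → b S: FIRST = { 'b' }
  E → b b: FIRST = { 'b' }
  E → ε: FIRST = { ε }
  E → x x: FIRST = { 'x' }
S has only one production, so no FIRST/FIRST conflict is possible there.

Conflict for E: E → b S and E → b b
  Overlap: { 'b' }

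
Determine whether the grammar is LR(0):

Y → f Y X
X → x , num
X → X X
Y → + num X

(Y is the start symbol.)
A grammar is LR(0) if no state in the canonical LR(0) collection has:
  - both a shift item (dot before a terminal) and a complete item (shift-reduce conflict), or
  - two or more complete items (reduce-reduce conflict; the accept item [Y' → Y .] counts as a complete item here).

Augment with Y' → Y and build the canonical LR(0) collection (I0 = CLOSURE({[Y' → . Y]}), then GOTO on every symbol after a dot until no new states appear). It has 12 states:
  I0: { [Y → . + num X], [Y → . f Y X], [Y' → . Y] }  — shift
  I1: { [Y → + . num X] }  — shift
  I2: { [Y' → Y .] }  — accept
  I3: { [Y → . + num X], [Y → . f Y X], [Y → f . Y X] }  — shift
  I4: { [X → . X X], [X → . x , num], [Y → f Y . X] }  — shift
  I5: { [X → . X X], [X → . x , num], [X → X . X], [Y → f Y X .] }  — shift, reduce
  I6: { [X → x . , num] }  — shift
  I7: { [X → x , . num] }  — shift
  I8: { [X → x , num .] }  — reduce
  I9: { [X → . X X], [X → . x , num], [X → X . X], [X → X X .] }  — shift, reduce
  I10: { [X → . X X], [X → . x , num], [Y → + num . X] }  — shift
  I11: { [X → . X X], [X → . x , num], [X → X . X], [Y → + num X .] }  — shift, reduce

Conflict in state I5:
  Shift-reduce conflict between [Y → f Y X .] and [X → . x , num]
So the grammar is NOT LR(0).

Answer: No. Shift-reduce conflict between [Y → f Y X .] and [X → . x , num]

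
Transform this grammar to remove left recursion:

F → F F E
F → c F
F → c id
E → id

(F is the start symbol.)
F → c F F'
F → c id F'
F' → F E F'
F' → ε
E → id

F is directly left-recursive. The standard transformation for
  A → A α₁ | ... | A α_m | β₁ | ... | β_n
is
  A  → β₁ A' | ... | β_n A'
  A' → α₁ A' | ... | α_m A' | ε

F → c F becomes F → c F F'
F → c id becomes F → c id F'
F → F F E becomes F' → F E F'
Add F' → ε

Productions for other non-terminals are unchanged:
  E → id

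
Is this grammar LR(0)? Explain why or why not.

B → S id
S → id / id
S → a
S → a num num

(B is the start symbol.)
A grammar is LR(0) if no state in the canonical LR(0) collection has:
  - both a shift item (dot before a terminal) and a complete item (shift-reduce conflict), or
  - two or more complete items (reduce-reduce conflict; the accept item [B' → B .] counts as a complete item here).

Augment with B' → B and build the canonical LR(0) collection (I0 = CLOSURE({[B' → . B]}), then GOTO on every symbol after a dot until no new states appear). It has 10 states:
  I0: { [B → . S id], [B' → . B], [S → . a num num], [S → . a], [S → . id / id] }  — shift
  I1: { [B' → B .] }  — accept
  I2: { [B → S . id] }  — shift
  I3: { [S → a . num num], [S → a .] }  — shift, reduce
  I4: { [S → id . / id] }  — shift
  I5: { [S → id / . id] }  — shift
  I6: { [S → id / id .] }  — reduce
  I7: { [S → a num . num] }  — shift
  I8: { [S → a num num .] }  — reduce
  I9: { [B → S id .] }  — reduce

Conflict in state I3:
  Shift-reduce conflict between [S → a .] and [S → a . num num]
So the grammar is NOT LR(0).

Answer: No. Shift-reduce conflict between [S → a .] and [S → a . num num]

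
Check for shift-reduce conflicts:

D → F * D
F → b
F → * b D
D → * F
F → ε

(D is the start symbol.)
Yes — I0: [F → .] vs [D → . * F]; I1: [F → .] vs [F → . * b D]; I5: [F → .] vs [D → . * F]; I9: [F → .] vs [D → . * F]; I11: [F → .] vs [D → . * F]

A shift-reduce conflict occurs when an LR(0) state has both:
  - a complete (reduce) item [A → α .] (dot at the end), and
  - a shift item [B → β . c γ] (dot before a terminal).

Augment with D' → D and build the canonical LR(0) collection (I0 = CLOSURE({[D' → . D]}), then GOTO on every symbol after a dot until no new states appear). It has 12 states:
  I0: { [D → . * F], [D → . F * D], [D' → . D], [F → . * b D], [F → . b], [F → .] }  — shift, reduce
  I1: { [D → * . F], [F → * . b D], [F → . * b D], [F → . b], [F → .] }  — shift, reduce
  I2: { [D' → D .] }  — accept
  I3: { [D → F . * D] }  — shift
  I4: { [F → b .] }  — reduce
  I5: { [D → . * F], [D → . F * D], [D → F * . D], [F → . * b D], [F → . b], [F → .] }  — shift, reduce
  I6: { [D → F * D .] }  — reduce
  I7: { [F → * . b D] }  — shift
  I8: { [D → * F .] }  — reduce
  I9: { [D → . * F], [D → . F * D], [F → * b . D], [F → . * b D], [F → . b], [F → .], [F → b .] }  — shift, 2 reduces
  I10: { [F → * b D .] }  — reduce
  I11: { [D → . * F], [D → . F * D], [F → * b . D], [F → . * b D], [F → . b], [F → .] }  — shift, reduce

I0 contains reduce item [F → .] and shift items [D → . * F], [F → . * b D], [F → . b] — shift-reduce conflict.
I1 contains reduce item [F → .] and shift items [F → . * b D], [F → * . b D], [F → . b] — shift-reduce conflict.
I5 contains reduce item [F → .] and shift items [D → . * F], [F → . * b D], [F → . b] — shift-reduce conflict.
I9 contains reduce items [F → .], [F → b .] and shift items [D → . * F], [F → . * b D], [F → . b] — shift-reduce conflict.
I11 contains reduce item [F → .] and shift items [D → . * F], [F → . * b D], [F → . b] — shift-reduce conflict.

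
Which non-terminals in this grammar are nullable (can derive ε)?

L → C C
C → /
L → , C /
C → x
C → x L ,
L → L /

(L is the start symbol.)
None

A non-terminal is nullable if it can derive ε (the empty string): either it has an ε-production, or it has a production whose right-hand side consists entirely of nullable non-terminals.

There are no ε-productions, so no non-terminal can derive ε.
No non-terminals are nullable.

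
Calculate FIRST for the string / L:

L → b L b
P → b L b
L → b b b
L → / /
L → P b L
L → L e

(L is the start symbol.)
To compute FIRST(/ L), process the symbols left to right:
Symbol / is a terminal. Add '/' and stop.
FIRST(/ L) = { '/' }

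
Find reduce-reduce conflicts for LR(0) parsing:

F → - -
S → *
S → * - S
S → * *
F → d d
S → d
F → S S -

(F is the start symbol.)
No reduce-reduce conflicts

Augment with F' → F and build the canonical LR(0) collection (I0 = CLOSURE({[F' → . F]}), then GOTO on every symbol after a dot until no new states appear). It has 14 states:
  I0: { [F → . - -], [F → . S S -], [F → . d d], [F' → . F], [S → . * *], [S → . * - S], [S → . *], [S → . d] }  — shift
  I1: { [S → * . *], [S → * . - S], [S → * .] }  — shift, reduce
  I2: { [F → - . -] }  — shift
  I3: { [F' → F .] }  — accept
  I4: { [F → S . S -], [S → . * *], [S → . * - S], [S → . *], [S → . d] }  — shift
  I5: { [F → d . d], [S → d .] }  — shift, reduce
  I6: { [F → d d .] }  — reduce
  I7: { [F → S S . -] }  — shift
  I8: { [S → d .] }  — reduce
  I9: { [F → S S - .] }  — reduce
  I10: { [F → - - .] }  — reduce
  I11: { [S → * * .] }  — reduce
  I12: { [S → * - . S], [S → . * *], [S → . * - S], [S → . *], [S → . d] }  — shift
  I13: { [S → * - S .] }  — reduce

No state contains more than one complete item.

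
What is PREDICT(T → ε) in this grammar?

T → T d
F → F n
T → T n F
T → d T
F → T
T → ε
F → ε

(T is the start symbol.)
{ $, 'd', 'n' }

PREDICT(T → ε) = (FIRST(RHS) \ {ε}) ∪ (FOLLOW(T) if ε ∈ FIRST(RHS), i.e. RHS ⇒* ε)
The right-hand side is ε (FIRST(ε) = { ε }), so the predict set is FOLLOW(T) = { $, 'd', 'n' }
PREDICT(T → ε) = { $, 'd', 'n' }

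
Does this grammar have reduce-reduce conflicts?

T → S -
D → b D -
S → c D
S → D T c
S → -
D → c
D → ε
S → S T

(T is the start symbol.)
A reduce-reduce conflict occurs when an LR(0) state has two complete items [A → α .] and [B → β .] — both call for a reduction, and with no lookahead the parser cannot choose between them.

Augment with T' → T and build the canonical LR(0) collection (I0 = CLOSURE({[T' → . T]}), then GOTO on every symbol after a dot until no new states appear). It has 15 states:
  I0: { [D → . b D -], [D → . c], [D → .], [S → . -], [S → . D T c], [S → . S T], [S → . c D], [T → . S -], [T' → . T] }  — shift, reduce
  I1: { [S → - .] }  — reduce
  I2: { [D → . b D -], [D → . c], [D → .], [S → . -], [S → . D T c], [S → . S T], [S → . c D], [S → D . T c], [T → . S -] }  — shift, reduce
  I3: { [D → . b D -], [D → . c], [D → .], [S → . -], [S → . D T c], [S → . S T], [S → . c D], [S → S . T], [T → . S -], [T → S . -] }  — shift, reduce
  I4: { [T' → T .] }  — accept
  I5: { [D → . b D -], [D → . c], [D → .], [D → b . D -] }  — shift, reduce
  I6: { [D → . b D -], [D → . c], [D → .], [D → c .], [S → c . D] }  — shift, 2 reduces
  I7: { [S → c D .] }  — reduce
  I8: { [D → c .] }  — reduce
  I9: { [D → b D . -] }  — shift
  I10: { [D → b D - .] }  — reduce
  I11: { [S → - .], [T → S - .] }  — 2 reduces
  I12: { [S → S T .] }  — reduce
  I13: { [S → D T . c] }  — shift
  I14: { [S → D T c .] }  — reduce

I6 contains complete items [D → .], [D → c .] — reduce-reduce conflict.
I11 contains complete items [S → - .], [T → S - .] — reduce-reduce conflict.

Answer: Yes — I6: [D → .] vs [D → c .]; I11: [S → - .] vs [T → S - .]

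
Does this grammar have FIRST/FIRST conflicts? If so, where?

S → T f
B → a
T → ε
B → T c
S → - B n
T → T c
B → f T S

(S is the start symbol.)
A FIRST/FIRST conflict occurs when two productions N → α and N → β for the same non-terminal have FIRST(α) ∩ FIRST(β) ≠ ∅ (with ε ∈ FIRST of a nullable right-hand side, so two nullable alternatives also conflict).

FIRST sets of the non-terminals at (or reachable through a nullable prefix from) the front of some alternative:
  FIRST(T) = { 'c', ε }

Productions for S:
  S → T f: FIRST = { 'c', 'f' }
  S → - B n: FIRST = { '-' }
Productions for B:
  B → a: FIRST = { 'a' }
  B → T c: FIRST = { 'c' }
  B → f T S: FIRST = { 'f' }
Productions for T:
  T → ε: FIRST = { ε }
  T → T c: FIRST = { 'c' }

All alternatives of each non-terminal have pairwise disjoint FIRST sets.

Answer: No FIRST/FIRST conflicts.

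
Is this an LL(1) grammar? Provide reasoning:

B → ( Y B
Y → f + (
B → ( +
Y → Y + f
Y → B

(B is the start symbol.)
A grammar is LL(1) if for each non-terminal N with multiple productions, the predict sets of those productions are pairwise disjoint, where PREDICT(N → α) = (FIRST(α) \ {ε}) ∪ (FOLLOW(N) if α ⇒* ε).

Relevant sets:
  FIRST(Y) = { '(', 'f' }
  FIRST(B) = { '(' }

For B:
  PREDICT(B → '(' Y B) = { '(' }
  PREDICT(B → '(' '+') = { '(' }
For Y:
  PREDICT(Y → f '+' '(') = { 'f' }
  PREDICT(Y → Y '+' f) = { '(', 'f' }
  PREDICT(Y → B) = { '(' }

Conflict found: Predict set conflict for B: { '(' }
The grammar is NOT LL(1).

Answer: No. Predict set conflict for B: { '(' }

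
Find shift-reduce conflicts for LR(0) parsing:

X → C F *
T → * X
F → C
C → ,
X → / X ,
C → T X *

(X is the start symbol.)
A shift-reduce conflict occurs when an LR(0) state has both:
  - a complete (reduce) item [A → α .] (dot at the end), and
  - a shift item [B → β . c γ] (dot before a terminal).

Augment with X' → X and build the canonical LR(0) collection (I0 = CLOSURE({[X' → . X]}), then GOTO on every symbol after a dot until no new states appear). It has 15 states:
  I0: { [C → . ,], [C → . T X *], [T → . * X], [X → . / X ,], [X → . C F *], [X' → . X] }  — shift
  I1: { [C → . ,], [C → . T X *], [T → * . X], [T → . * X], [X → . / X ,], [X → . C F *] }  — shift
  I2: { [C → , .] }  — reduce
  I3: { [C → . ,], [C → . T X *], [T → . * X], [X → . / X ,], [X → . C F *], [X → / . X ,] }  — shift
  I4: { [C → . ,], [C → . T X *], [F → . C], [T → . * X], [X → C . F *] }  — shift
  I5: { [C → . ,], [C → . T X *], [C → T . X *], [T → . * X], [X → . / X ,], [X → . C F *] }  — shift
  I6: { [X' → X .] }  — accept
  I7: { [C → T X . *] }  — shift
  I8: { [C → T X * .] }  — reduce
  I9: { [F → C .] }  — reduce
  I10: { [X → C F . *] }  — shift
  I11: { [X → C F * .] }  — reduce
  I12: { [X → / X . ,] }  — shift
  I13: { [X → / X , .] }  — reduce
  I14: { [T → * X .] }  — reduce

No state contains both a complete item and a shift item.

Answer: No shift-reduce conflicts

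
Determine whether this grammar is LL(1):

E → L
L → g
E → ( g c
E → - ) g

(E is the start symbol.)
Relevant sets:
  FIRST(L) = { 'g' }

For E:
  PREDICT(E → L) = { 'g' }
  PREDICT(E → '(' g c) = { '(' }
  PREDICT(E → '-' ')' g) = { '-' }
L has a single production, so nothing to check there.

All predict sets are disjoint. The grammar IS LL(1).

Answer: Yes, the grammar is LL(1).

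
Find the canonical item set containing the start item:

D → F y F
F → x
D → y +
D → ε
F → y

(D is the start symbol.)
{ [D → . F y F], [D → . y +], [D → .], [D' → . D], [F → . x], [F → . y] }

First, augment the grammar with D' → D
I₀ = CLOSURE({ [D' → . D] }):
  [D' → . D] has the dot before D: add [D → . F y F], [D → . y +], [D → .]
  [D → . F y F] has the dot before F: add [F → . x], [F → . y]
No further items can be added.

I₀ = { [D → . F y F], [D → . y +], [D → .], [D' → . D], [F → . x], [F → . y] }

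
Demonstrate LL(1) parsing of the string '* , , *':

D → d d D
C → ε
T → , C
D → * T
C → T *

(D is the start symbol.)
LL(1) parsing maintains a stack (initially the start symbol over $) and the input. At each step: if the stack top is a terminal, match it against the current input token; if it is a non-terminal N, replace it with the RHS of M[N, lookahead] (the unique production whose predict set contains the lookahead).

Stack is shown with the top on the left.

Stack    Input      Action
--------------------------
D $      * , , * $  output D → * T
* T $    * , , * $  match '*'
T $      , , * $    output T → , C
, C $    , , * $    match ','
C $      , * $      output C → T *
T * $    , * $      output T → , C
, C * $  , * $      match ','
C * $    * $        output C → ε
* $      * $        match '*'
$        $          accept

The string is accepted.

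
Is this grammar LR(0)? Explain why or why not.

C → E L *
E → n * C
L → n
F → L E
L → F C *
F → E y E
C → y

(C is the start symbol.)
A grammar is LR(0) if no state in the canonical LR(0) collection has:
  - both a shift item (dot before a terminal) and a complete item (shift-reduce conflict), or
  - two or more complete items (reduce-reduce conflict; the accept item [C' → C .] counts as a complete item here).

Augment with C' → C and build the canonical LR(0) collection (I0 = CLOSURE({[C' → . C]}), then GOTO on every symbol after a dot until no new states appear). It has 17 states:
  I0: { [C → . E L *], [C → . y], [C' → . C], [E → . n * C] }  — shift
  I1: { [C' → C .] }  — accept
  I2: { [C → E . L *], [E → . n * C], [F → . E y E], [F → . L E], [L → . F C *], [L → . n] }  — shift
  I3: { [E → n . * C] }  — shift
  I4: { [C → y .] }  — reduce
  I5: { [C → . E L *], [C → . y], [E → . n * C], [E → n * . C] }  — shift
  I6: { [E → n * C .] }  — reduce
  I7: { [F → E . y E] }  — shift
  I8: { [C → . E L *], [C → . y], [E → . n * C], [L → F . C *] }  — shift
  I9: { [C → E L . *], [E → . n * C], [F → L . E] }  — shift
  I10: { [E → n . * C], [L → n .] }  — shift, reduce
  I11: { [C → E L * .] }  — reduce
  I12: { [F → L E .] }  — reduce
  I13: { [L → F C . *] }  — shift
  I14: { [L → F C * .] }  — reduce
  I15: { [E → . n * C], [F → E y . E] }  — shift
  I16: { [F → E y E .] }  — reduce

Conflict in state I10:
  Shift-reduce conflict between [L → n .] and [E → n . * C]
So the grammar is NOT LR(0).

Answer: No. Shift-reduce conflict between [L → n .] and [E → n . * C]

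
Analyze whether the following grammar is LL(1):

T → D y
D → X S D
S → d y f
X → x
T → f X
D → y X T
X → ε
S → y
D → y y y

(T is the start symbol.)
Relevant sets:
  FIRST(D) = { 'd', 'x', 'y' }
  FIRST(X) = { 'x', ε }
  FIRST(S) = { 'd', 'y' }
  FOLLOW(X) = { $, 'd', 'f', 'x', 'y' }

For T:
  PREDICT(T → D y) = { 'd', 'x', 'y' }
  PREDICT(T → f X) = { 'f' }
For D:
  PREDICT(D → X S D) = { 'd', 'x', 'y' }
  PREDICT(D → y X T) = { 'y' }
  PREDICT(D → y y y) = { 'y' }
For S:
  PREDICT(S → d y f) = { 'd' }
  PREDICT(S → y) = { 'y' }
For X:
  PREDICT(X → x) = { 'x' }
  PREDICT(X → ε) = { $, 'd', 'f', 'x', 'y' }

Conflict found: Predict set conflict for D: { 'y' }
The grammar is NOT LL(1).

Answer: No. Predict set conflict for D: { 'y' }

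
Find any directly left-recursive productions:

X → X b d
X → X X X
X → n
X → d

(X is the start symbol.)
Yes, X is left-recursive

Direct left recursion occurs when N → N α for some non-terminal N (the right-hand side begins with the left-hand side itself).

X → X b d: LEFT RECURSIVE (starts with X)
X → X X X: LEFT RECURSIVE (starts with X)
X → n: starts with n
X → d: starts with d

The grammar has direct left recursion on: X.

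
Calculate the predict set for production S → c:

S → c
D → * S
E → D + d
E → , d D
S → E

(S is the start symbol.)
{ 'c' }

PREDICT(S → c) = (FIRST(RHS) \ {ε}) ∪ (FOLLOW(S) if ε ∈ FIRST(RHS), i.e. RHS ⇒* ε)
FIRST(c) = { 'c' }
ε ∉ FIRST(c), so FOLLOW(S) is not added.
PREDICT(S → c) = { 'c' }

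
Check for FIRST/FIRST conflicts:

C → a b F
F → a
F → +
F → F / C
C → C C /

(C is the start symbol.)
A FIRST/FIRST conflict occurs when two productions N → α and N → β for the same non-terminal have FIRST(α) ∩ FIRST(β) ≠ ∅ (with ε ∈ FIRST of a nullable right-hand side, so two nullable alternatives also conflict).

FIRST sets of the non-terminals at (or reachable through a nullable prefix from) the front of some alternative:
  FIRST(C) = { 'a' }
  FIRST(F) = { '+', 'a' }

Productions for C:
  C → a b F: FIRST = { 'a' }
  C → C C /: FIRST = { 'a' }
Productions for F:
  F → a: FIRST = { 'a' }
  F → +: FIRST = { '+' }
  F → F / C: FIRST = { '+', 'a' }

Conflict for C: C → a b F and C → C C /
  Overlap: { 'a' }
Conflict for F: F → a and F → F / C
  Overlap: { 'a' }
Conflict for F: F → + and F → F / C
  Overlap: { '+' }

Answer: Yes. C → a b F / C → C C '/' on { 'a' }; F → a / F → F '/' C on { 'a' }; F → '+' / F → F '/' C on { '+' }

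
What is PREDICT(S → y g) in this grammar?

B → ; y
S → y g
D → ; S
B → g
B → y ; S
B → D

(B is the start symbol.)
{ 'y' }

PREDICT(S → y g) = (FIRST(RHS) \ {ε}) ∪ (FOLLOW(S) if ε ∈ FIRST(RHS), i.e. RHS ⇒* ε)
FIRST(y g) = { 'y' }
ε ∉ FIRST(y g), so FOLLOW(S) is not added.
PREDICT(S → y g) = { 'y' }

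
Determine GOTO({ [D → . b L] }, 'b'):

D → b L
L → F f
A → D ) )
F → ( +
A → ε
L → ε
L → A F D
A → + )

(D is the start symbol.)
GOTO(I, 'b') = CLOSURE({ [A → αX.β] : [A → α.Xβ] ∈ I, X = 'b' })

Items with dot before 'b', with the dot advanced:
  [D → . b L] → [D → b . L]
Closure of the advanced items:
  [D → b . L] has the dot before L: add [L → . F f], [L → .], [L → . A F D]
  [L → . F f] has the dot before F: add [F → . ( +]
  [L → . A F D] has the dot before A: add [A → . D ) )], [A → .], [A → . + )]
  [A → . D ) )] has the dot before D: add [D → . b L]

GOTO = { [A → . + )], [A → . D ) )], [A → .], [D → . b L], [D → b . L], [F → . ( +], [L → . A F D], [L → . F f], [L → .] }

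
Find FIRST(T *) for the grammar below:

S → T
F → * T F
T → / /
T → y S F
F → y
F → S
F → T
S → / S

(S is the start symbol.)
{ '/', 'y' }

FIRST sets of the non-terminals involved (from the grammar, by fixed-point iteration):
  FIRST(T) = { '/', 'y' }

To compute FIRST(T *), process the symbols left to right:
Symbol T is a non-terminal. Add FIRST(T) \ {ε} = { '/', 'y' }
T is not nullable (ε ∉ FIRST(T)), so stop here.
FIRST(T *) = { '/', 'y' }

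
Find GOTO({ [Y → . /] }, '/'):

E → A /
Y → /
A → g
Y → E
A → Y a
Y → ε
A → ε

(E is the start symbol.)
{ [Y → / .] }

GOTO(I, '/') = CLOSURE({ [A → αX.β] : [A → α.Xβ] ∈ I, X = '/' })

Items with dot before '/', with the dot advanced:
  [Y → . /] → [Y → / .]
Closure adds nothing (no advanced item has the dot before a non-terminal).

GOTO = { [Y → / .] }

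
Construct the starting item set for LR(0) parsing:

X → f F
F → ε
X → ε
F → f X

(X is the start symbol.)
{ [X → . f F], [X → .], [X' → . X] }

First, augment the grammar with X' → X
I₀ = CLOSURE({ [X' → . X] }):
  [X' → . X] has the dot before X: add [X → . f F], [X → .]
No further items can be added.

I₀ = { [X → . f F], [X → .], [X' → . X] }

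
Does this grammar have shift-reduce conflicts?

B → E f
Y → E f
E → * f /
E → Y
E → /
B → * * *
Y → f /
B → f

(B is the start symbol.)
Yes — I6: [B → f .] vs [Y → f . /]

Augment with B' → B and build the canonical LR(0) collection (I0 = CLOSURE({[B' → . B]}), then GOTO on every symbol after a dot until no new states appear). It has 13 states:
  I0: { [B → . * * *], [B → . E f], [B → . f], [B' → . B], [E → . * f /], [E → . /], [E → . Y], [Y → . E f], [Y → . f /] }  — shift
  I1: { [B → * . * *], [E → * . f /] }  — shift
  I2: { [E → / .] }  — reduce
  I3: { [B' → B .] }  — accept
  I4: { [B → E . f], [Y → E . f] }  — shift
  I5: { [E → Y .] }  — reduce
  I6: { [B → f .], [Y → f . /] }  — shift, reduce
  I7: { [Y → f / .] }  — reduce
  I8: { [B → E f .], [Y → E f .] }  — 2 reduces
  I9: { [B → * * . *] }  — shift
  I10: { [E → * f . /] }  — shift
  I11: { [E → * f / .] }  — reduce
  I12: { [B → * * * .] }  — reduce

I6 contains reduce item [B → f .] and shift item [Y → f . /] — shift-reduce conflict.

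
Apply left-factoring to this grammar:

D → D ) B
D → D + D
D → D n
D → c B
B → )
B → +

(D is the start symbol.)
D → D D'
D' → ) B
D' → + D
D' → n
D → c B
B → )
B → +

Left-factoring transforms A → αβ₁ | αβ₂ into A → αA' and A' → β₁ | β₂
(α is the longest common prefix among the alternatives). Repeat until
no nonterminal has two alternatives with a common prefix.

Round 1: D has alternatives sharing prefix 'D'. Introduce D': D → D D'
  Add: D' → ) B
  Add: D' → + D
  Add: D' → n

No remaining common prefixes — done.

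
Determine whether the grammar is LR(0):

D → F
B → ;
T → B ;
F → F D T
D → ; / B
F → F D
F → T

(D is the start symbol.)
No. Shift-reduce conflict between [B → ; .] and [D → ; . / B]

Augment with D' → D and build the canonical LR(0) collection (I0 = CLOSURE({[D' → . D]}), then GOTO on every symbol after a dot until no new states appear). It has 12 states:
  I0: { [B → . ;], [D → . ; / B], [D → . F], [D' → . D], [F → . F D T], [F → . F D], [F → . T], [T → . B ;] }  — shift
  I1: { [B → ; .], [D → ; . / B] }  — shift, reduce
  I2: { [T → B . ;] }  — shift
  I3: { [D' → D .] }  — accept
  I4: { [B → . ;], [D → . ; / B], [D → . F], [D → F .], [F → . F D T], [F → . F D], [F → . T], [F → F . D T], [F → F . D], [T → . B ;] }  — shift, reduce
  I5: { [F → T .] }  — reduce
  I6: { [B → . ;], [F → F D . T], [F → F D .], [T → . B ;] }  — shift, reduce
  I7: { [B → ; .] }  — reduce
  I8: { [F → F D T .] }  — reduce
  I9: { [T → B ; .] }  — reduce
  I10: { [B → . ;], [D → ; / . B] }  — shift
  I11: { [D → ; / B .] }  — reduce

Conflict in state I1:
  Shift-reduce conflict between [B → ; .] and [D → ; . / B]
So the grammar is NOT LR(0).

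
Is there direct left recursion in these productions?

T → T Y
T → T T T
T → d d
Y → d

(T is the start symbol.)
Yes, T is left-recursive

T → T Y: LEFT RECURSIVE (starts with T)
T → T T T: LEFT RECURSIVE (starts with T)
T → d d: starts with d
Y → d: starts with d

The grammar has direct left recursion on: T.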